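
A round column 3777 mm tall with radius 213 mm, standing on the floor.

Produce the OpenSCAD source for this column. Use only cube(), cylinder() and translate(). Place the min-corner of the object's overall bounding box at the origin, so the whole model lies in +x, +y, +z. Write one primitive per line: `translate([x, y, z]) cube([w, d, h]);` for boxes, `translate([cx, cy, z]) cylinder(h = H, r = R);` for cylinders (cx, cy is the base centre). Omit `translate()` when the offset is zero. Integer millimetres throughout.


translate([213, 213, 0]) cylinder(h = 3777, r = 213);


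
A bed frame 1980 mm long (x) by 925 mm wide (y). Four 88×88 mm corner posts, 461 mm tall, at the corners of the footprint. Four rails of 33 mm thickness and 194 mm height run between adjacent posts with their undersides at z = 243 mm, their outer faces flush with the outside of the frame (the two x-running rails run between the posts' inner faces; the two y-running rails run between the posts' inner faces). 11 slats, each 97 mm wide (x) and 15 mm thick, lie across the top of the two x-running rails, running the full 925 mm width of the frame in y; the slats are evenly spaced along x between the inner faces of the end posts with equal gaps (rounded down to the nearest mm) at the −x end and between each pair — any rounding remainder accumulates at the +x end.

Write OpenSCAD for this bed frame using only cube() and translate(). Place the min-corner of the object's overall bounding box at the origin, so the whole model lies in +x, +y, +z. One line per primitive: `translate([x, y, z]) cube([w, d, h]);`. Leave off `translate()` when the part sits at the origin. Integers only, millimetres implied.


cube([88, 88, 461]);
translate([0, 837, 0]) cube([88, 88, 461]);
translate([1892, 0, 0]) cube([88, 88, 461]);
translate([1892, 837, 0]) cube([88, 88, 461]);
translate([88, 0, 243]) cube([1804, 33, 194]);
translate([88, 892, 243]) cube([1804, 33, 194]);
translate([0, 88, 243]) cube([33, 749, 194]);
translate([1947, 88, 243]) cube([33, 749, 194]);
translate([149, 0, 437]) cube([97, 925, 15]);
translate([307, 0, 437]) cube([97, 925, 15]);
translate([465, 0, 437]) cube([97, 925, 15]);
translate([623, 0, 437]) cube([97, 925, 15]);
translate([781, 0, 437]) cube([97, 925, 15]);
translate([939, 0, 437]) cube([97, 925, 15]);
translate([1097, 0, 437]) cube([97, 925, 15]);
translate([1255, 0, 437]) cube([97, 925, 15]);
translate([1413, 0, 437]) cube([97, 925, 15]);
translate([1571, 0, 437]) cube([97, 925, 15]);
translate([1729, 0, 437]) cube([97, 925, 15]);


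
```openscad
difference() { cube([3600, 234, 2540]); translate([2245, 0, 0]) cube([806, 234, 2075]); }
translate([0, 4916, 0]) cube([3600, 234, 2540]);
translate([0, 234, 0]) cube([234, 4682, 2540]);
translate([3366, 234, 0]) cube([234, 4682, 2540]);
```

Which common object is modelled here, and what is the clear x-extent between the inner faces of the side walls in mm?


A single room. The interior width is 3132 mm.

Four walls enclosing a rectangle with a door in the front wall — a room. Outside width 3600 minus two 234 mm walls gives 3132 mm.


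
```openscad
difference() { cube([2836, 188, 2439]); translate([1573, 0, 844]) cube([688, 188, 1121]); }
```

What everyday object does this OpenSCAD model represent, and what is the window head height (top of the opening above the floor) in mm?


A wall with a window opening. The window head height is 1965 mm.

A wall with a rectangular opening subtracted — a window. Sill at z = 844, opening 1121 mm tall, so the head is at 844 + 1121 = 1965 mm.


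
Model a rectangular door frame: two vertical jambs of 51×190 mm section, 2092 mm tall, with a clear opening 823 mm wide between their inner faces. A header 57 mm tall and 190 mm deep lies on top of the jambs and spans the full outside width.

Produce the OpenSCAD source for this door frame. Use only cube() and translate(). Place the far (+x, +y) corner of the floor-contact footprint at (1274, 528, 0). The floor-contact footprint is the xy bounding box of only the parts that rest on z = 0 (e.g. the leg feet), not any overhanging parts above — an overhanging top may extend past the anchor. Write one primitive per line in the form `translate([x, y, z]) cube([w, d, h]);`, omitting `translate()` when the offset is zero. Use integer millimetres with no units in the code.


translate([349, 338, 0]) cube([51, 190, 2092]);
translate([1223, 338, 0]) cube([51, 190, 2092]);
translate([349, 338, 2092]) cube([925, 190, 57]);


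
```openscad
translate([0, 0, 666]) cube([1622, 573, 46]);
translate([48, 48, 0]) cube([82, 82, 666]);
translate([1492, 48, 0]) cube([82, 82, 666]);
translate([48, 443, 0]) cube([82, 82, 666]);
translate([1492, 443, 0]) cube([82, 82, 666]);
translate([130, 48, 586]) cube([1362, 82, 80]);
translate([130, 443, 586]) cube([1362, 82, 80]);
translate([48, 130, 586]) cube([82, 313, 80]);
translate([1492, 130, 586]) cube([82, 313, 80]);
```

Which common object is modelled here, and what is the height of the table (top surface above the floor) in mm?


A table. The table height is 712 mm.

A 1622×573×46 slab sits at z = 666 on four 82 mm square posts — a table. The top surface is at 666 + 46 = 712 mm.


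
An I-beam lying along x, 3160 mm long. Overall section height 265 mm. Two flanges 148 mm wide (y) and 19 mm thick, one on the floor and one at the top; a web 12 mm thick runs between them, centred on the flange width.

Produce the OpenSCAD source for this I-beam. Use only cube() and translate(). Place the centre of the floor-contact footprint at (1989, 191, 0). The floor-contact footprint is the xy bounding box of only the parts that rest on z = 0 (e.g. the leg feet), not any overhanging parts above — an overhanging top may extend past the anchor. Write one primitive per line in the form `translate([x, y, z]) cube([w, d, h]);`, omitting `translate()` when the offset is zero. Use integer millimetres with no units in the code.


translate([409, 117, 0]) cube([3160, 148, 19]);
translate([409, 185, 19]) cube([3160, 12, 227]);
translate([409, 117, 246]) cube([3160, 148, 19]);


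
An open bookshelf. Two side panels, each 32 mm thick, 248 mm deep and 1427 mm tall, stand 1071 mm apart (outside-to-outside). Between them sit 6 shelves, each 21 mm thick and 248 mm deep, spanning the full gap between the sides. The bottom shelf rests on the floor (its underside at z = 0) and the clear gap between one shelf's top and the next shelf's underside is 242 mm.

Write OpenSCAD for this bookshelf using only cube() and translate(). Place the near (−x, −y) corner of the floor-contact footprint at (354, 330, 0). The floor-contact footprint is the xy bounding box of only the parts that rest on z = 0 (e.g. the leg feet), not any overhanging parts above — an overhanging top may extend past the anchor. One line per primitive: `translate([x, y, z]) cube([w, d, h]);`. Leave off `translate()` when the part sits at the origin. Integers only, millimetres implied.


translate([354, 330, 0]) cube([32, 248, 1427]);
translate([1393, 330, 0]) cube([32, 248, 1427]);
translate([386, 330, 0]) cube([1007, 248, 21]);
translate([386, 330, 263]) cube([1007, 248, 21]);
translate([386, 330, 526]) cube([1007, 248, 21]);
translate([386, 330, 789]) cube([1007, 248, 21]);
translate([386, 330, 1052]) cube([1007, 248, 21]);
translate([386, 330, 1315]) cube([1007, 248, 21]);


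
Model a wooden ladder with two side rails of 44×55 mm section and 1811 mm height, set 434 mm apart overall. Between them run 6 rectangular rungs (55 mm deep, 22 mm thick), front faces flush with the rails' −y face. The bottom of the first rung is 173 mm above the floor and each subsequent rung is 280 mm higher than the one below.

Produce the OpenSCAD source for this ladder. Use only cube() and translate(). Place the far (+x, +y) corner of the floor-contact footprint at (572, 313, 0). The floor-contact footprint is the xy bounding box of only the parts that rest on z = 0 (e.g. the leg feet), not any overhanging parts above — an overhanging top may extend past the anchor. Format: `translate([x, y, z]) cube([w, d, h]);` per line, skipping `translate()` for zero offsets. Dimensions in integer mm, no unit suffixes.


// rung span = 434 - 2*44 = 346
// rung[k] z = 173 + k*280
translate([138, 258, 0]) cube([44, 55, 1811]);
translate([528, 258, 0]) cube([44, 55, 1811]);
translate([182, 258, 173]) cube([346, 55, 22]);
translate([182, 258, 453]) cube([346, 55, 22]);
translate([182, 258, 733]) cube([346, 55, 22]);
translate([182, 258, 1013]) cube([346, 55, 22]);
translate([182, 258, 1293]) cube([346, 55, 22]);
translate([182, 258, 1573]) cube([346, 55, 22]);


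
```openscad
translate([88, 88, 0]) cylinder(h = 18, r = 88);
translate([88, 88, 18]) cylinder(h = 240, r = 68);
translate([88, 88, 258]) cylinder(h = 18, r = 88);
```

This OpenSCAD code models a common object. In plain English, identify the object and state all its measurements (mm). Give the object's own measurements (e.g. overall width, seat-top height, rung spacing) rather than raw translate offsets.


A spool: two coaxial disc flanges of radius 88 mm and thickness 18 mm, joined by a core cylinder of radius 68 mm and height 240 mm. The lower flange rests on z = 0 and the three cylinders share a vertical axis.


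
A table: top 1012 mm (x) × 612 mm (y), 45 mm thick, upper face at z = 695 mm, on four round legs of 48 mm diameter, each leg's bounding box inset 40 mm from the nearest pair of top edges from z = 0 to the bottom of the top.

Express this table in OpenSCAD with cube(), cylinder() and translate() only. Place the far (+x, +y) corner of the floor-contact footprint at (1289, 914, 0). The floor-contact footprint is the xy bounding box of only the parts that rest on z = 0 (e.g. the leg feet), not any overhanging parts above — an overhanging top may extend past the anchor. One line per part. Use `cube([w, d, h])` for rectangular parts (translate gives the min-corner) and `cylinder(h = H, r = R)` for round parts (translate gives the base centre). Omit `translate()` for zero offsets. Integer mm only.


translate([317, 342, 650]) cube([1012, 612, 45]);
translate([381, 406, 0]) cylinder(h = 650, r = 24);
translate([1265, 406, 0]) cylinder(h = 650, r = 24);
translate([381, 890, 0]) cylinder(h = 650, r = 24);
translate([1265, 890, 0]) cylinder(h = 650, r = 24);


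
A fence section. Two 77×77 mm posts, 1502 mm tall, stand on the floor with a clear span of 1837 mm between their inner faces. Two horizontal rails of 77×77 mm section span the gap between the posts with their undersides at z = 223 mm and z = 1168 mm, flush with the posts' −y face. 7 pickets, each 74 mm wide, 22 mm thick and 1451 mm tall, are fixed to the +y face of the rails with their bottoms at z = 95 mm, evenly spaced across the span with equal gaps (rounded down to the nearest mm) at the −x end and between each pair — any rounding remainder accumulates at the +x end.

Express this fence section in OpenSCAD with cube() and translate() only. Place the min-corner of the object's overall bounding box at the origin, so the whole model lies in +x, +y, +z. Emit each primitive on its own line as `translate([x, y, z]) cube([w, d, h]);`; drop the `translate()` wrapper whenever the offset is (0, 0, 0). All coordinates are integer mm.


cube([77, 77, 1502]);
translate([1914, 0, 0]) cube([77, 77, 1502]);
translate([77, 0, 223]) cube([1837, 77, 77]);
translate([77, 0, 1168]) cube([1837, 77, 77]);
translate([241, 77, 95]) cube([74, 22, 1451]);
translate([479, 77, 95]) cube([74, 22, 1451]);
translate([717, 77, 95]) cube([74, 22, 1451]);
translate([955, 77, 95]) cube([74, 22, 1451]);
translate([1193, 77, 95]) cube([74, 22, 1451]);
translate([1431, 77, 95]) cube([74, 22, 1451]);
translate([1669, 77, 95]) cube([74, 22, 1451]);


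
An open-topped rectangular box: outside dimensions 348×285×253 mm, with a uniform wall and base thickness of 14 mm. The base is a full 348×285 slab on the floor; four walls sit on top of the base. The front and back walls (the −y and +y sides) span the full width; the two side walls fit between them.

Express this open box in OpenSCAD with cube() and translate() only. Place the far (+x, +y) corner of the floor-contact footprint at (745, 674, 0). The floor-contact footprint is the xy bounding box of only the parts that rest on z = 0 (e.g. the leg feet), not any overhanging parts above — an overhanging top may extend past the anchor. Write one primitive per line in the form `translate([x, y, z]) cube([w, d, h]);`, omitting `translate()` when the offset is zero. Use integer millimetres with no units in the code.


translate([397, 389, 0]) cube([348, 285, 14]);
translate([397, 389, 14]) cube([348, 14, 239]);
translate([397, 660, 14]) cube([348, 14, 239]);
translate([397, 403, 14]) cube([14, 257, 239]);
translate([731, 403, 14]) cube([14, 257, 239]);


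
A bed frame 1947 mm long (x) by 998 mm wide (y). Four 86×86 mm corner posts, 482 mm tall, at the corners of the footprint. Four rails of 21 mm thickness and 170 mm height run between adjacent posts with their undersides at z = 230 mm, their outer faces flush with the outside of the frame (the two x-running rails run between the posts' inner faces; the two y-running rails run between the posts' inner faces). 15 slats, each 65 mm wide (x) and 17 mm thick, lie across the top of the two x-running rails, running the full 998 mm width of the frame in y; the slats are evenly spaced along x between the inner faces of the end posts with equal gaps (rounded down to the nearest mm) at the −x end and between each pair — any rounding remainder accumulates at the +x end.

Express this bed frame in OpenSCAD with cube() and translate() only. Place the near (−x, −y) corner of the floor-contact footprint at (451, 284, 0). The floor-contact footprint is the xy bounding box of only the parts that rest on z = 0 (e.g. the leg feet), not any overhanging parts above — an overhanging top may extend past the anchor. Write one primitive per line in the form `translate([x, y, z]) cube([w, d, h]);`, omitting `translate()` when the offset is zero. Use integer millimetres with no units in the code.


translate([451, 284, 0]) cube([86, 86, 482]);
translate([451, 1196, 0]) cube([86, 86, 482]);
translate([2312, 284, 0]) cube([86, 86, 482]);
translate([2312, 1196, 0]) cube([86, 86, 482]);
translate([537, 284, 230]) cube([1775, 21, 170]);
translate([537, 1261, 230]) cube([1775, 21, 170]);
translate([451, 370, 230]) cube([21, 826, 170]);
translate([2377, 370, 230]) cube([21, 826, 170]);
translate([587, 284, 400]) cube([65, 998, 17]);
translate([702, 284, 400]) cube([65, 998, 17]);
translate([817, 284, 400]) cube([65, 998, 17]);
translate([932, 284, 400]) cube([65, 998, 17]);
translate([1047, 284, 400]) cube([65, 998, 17]);
translate([1162, 284, 400]) cube([65, 998, 17]);
translate([1277, 284, 400]) cube([65, 998, 17]);
translate([1392, 284, 400]) cube([65, 998, 17]);
translate([1507, 284, 400]) cube([65, 998, 17]);
translate([1622, 284, 400]) cube([65, 998, 17]);
translate([1737, 284, 400]) cube([65, 998, 17]);
translate([1852, 284, 400]) cube([65, 998, 17]);
translate([1967, 284, 400]) cube([65, 998, 17]);
translate([2082, 284, 400]) cube([65, 998, 17]);
translate([2197, 284, 400]) cube([65, 998, 17]);


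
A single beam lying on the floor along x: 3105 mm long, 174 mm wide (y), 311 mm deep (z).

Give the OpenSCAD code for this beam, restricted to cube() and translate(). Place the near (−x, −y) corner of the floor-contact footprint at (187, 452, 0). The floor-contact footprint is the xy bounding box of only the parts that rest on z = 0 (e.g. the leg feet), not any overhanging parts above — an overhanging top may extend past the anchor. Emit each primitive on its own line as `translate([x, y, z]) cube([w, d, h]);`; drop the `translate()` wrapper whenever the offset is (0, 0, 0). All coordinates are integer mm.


translate([187, 452, 0]) cube([3105, 174, 311]);


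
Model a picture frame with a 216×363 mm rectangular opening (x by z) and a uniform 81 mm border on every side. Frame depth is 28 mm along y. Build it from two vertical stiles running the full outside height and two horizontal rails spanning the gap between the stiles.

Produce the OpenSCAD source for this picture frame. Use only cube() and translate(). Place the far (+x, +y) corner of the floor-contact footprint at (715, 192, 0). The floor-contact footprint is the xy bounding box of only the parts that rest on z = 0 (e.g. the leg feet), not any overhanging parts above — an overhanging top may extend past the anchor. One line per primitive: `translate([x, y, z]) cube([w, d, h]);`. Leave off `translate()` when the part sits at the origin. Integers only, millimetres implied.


translate([337, 164, 0]) cube([81, 28, 525]);
translate([634, 164, 0]) cube([81, 28, 525]);
translate([418, 164, 0]) cube([216, 28, 81]);
translate([418, 164, 444]) cube([216, 28, 81]);


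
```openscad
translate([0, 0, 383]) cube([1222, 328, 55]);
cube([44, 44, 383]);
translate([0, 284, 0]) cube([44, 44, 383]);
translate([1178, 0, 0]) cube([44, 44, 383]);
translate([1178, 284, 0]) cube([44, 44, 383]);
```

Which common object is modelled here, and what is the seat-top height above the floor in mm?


A bench. The seat-top height is 438 mm.

A long slab on four corner posts — a bench. The slab sits at z = 383 with thickness 55, so the top is 383 + 55 = 438 mm.


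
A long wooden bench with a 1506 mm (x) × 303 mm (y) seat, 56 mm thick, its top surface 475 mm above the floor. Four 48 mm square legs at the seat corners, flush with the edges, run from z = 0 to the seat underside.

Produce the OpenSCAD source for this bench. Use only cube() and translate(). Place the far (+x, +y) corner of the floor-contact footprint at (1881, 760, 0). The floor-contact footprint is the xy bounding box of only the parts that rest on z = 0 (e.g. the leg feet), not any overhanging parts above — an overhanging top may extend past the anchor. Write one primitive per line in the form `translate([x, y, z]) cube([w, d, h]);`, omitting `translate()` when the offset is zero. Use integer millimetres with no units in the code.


// leg_h = 475 − 56 = 419
translate([375, 457, 419]) cube([1506, 303, 56]);
translate([375, 457, 0]) cube([48, 48, 419]);
translate([375, 712, 0]) cube([48, 48, 419]);
translate([1833, 457, 0]) cube([48, 48, 419]);
translate([1833, 712, 0]) cube([48, 48, 419]);


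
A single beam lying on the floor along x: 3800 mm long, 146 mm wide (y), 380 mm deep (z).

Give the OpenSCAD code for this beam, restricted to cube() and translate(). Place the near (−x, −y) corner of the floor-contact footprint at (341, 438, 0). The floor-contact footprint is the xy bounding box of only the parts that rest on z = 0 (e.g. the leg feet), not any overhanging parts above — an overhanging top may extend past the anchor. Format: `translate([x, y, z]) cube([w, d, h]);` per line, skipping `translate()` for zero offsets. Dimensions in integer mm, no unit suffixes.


translate([341, 438, 0]) cube([3800, 146, 380]);


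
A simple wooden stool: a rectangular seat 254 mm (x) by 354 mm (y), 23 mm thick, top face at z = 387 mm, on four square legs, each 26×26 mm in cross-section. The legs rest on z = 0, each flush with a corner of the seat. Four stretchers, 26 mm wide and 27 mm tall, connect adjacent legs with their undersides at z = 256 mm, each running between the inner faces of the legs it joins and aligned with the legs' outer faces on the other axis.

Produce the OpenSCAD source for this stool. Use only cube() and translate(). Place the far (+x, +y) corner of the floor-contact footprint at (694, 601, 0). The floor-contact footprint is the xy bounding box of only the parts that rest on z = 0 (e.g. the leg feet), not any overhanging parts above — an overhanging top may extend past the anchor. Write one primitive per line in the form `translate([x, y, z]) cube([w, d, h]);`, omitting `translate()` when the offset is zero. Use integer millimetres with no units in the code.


translate([440, 247, 364]) cube([254, 354, 23]);
translate([440, 247, 0]) cube([26, 26, 364]);
translate([668, 247, 0]) cube([26, 26, 364]);
translate([440, 575, 0]) cube([26, 26, 364]);
translate([668, 575, 0]) cube([26, 26, 364]);
translate([466, 247, 256]) cube([202, 26, 27]);
translate([466, 575, 256]) cube([202, 26, 27]);
translate([440, 273, 256]) cube([26, 302, 27]);
translate([668, 273, 256]) cube([26, 302, 27]);


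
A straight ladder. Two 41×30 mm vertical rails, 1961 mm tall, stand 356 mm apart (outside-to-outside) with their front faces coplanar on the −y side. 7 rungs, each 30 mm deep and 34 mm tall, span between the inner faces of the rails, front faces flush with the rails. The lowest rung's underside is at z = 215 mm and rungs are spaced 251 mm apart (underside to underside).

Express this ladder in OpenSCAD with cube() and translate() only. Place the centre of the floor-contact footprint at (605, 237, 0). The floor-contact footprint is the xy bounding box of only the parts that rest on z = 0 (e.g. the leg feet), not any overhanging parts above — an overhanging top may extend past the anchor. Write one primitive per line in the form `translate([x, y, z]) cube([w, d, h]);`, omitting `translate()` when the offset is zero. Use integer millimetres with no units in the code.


translate([427, 222, 0]) cube([41, 30, 1961]);
translate([742, 222, 0]) cube([41, 30, 1961]);
translate([468, 222, 215]) cube([274, 30, 34]);
translate([468, 222, 466]) cube([274, 30, 34]);
translate([468, 222, 717]) cube([274, 30, 34]);
translate([468, 222, 968]) cube([274, 30, 34]);
translate([468, 222, 1219]) cube([274, 30, 34]);
translate([468, 222, 1470]) cube([274, 30, 34]);
translate([468, 222, 1721]) cube([274, 30, 34]);


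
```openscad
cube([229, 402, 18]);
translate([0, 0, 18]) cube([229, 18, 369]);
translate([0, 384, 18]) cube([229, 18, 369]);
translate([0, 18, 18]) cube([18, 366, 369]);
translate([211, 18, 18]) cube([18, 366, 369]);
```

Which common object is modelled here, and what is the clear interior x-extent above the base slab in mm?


An open box. The internal width is 193 mm.

A 229×402 base slab with four walls standing on it — an open box. The base is 229 mm wide and the walls are 18 mm thick, so the internal width is 229 − 2 × 18 = 193 mm.


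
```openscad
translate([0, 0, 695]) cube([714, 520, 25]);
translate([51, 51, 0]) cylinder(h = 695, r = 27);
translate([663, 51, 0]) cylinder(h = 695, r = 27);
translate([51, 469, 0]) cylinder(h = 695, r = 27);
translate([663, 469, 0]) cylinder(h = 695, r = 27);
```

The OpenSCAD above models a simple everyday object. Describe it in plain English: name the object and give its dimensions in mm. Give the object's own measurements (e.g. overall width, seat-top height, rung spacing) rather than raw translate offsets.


A table: top 714 mm (x) × 520 mm (y), 25 mm thick, upper face at z = 720 mm, on four round legs of 54 mm diameter, each leg's bounding box inset 24 mm from the nearest pair of top edges from z = 0 to the bottom of the top.


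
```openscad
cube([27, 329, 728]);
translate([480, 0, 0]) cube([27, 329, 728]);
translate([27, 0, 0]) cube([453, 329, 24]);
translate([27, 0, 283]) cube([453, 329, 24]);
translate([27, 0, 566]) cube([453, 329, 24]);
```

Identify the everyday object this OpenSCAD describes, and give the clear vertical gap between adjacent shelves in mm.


A bookshelf. The clear shelf gap is 259 mm.

Two tall side panels with 3 horizontal boards between them — a bookshelf. The first two shelf undersides are at z = 0 and z = 283; with shelf thickness 24, the clear gap is 283 − 0 − 24 = 259 mm.


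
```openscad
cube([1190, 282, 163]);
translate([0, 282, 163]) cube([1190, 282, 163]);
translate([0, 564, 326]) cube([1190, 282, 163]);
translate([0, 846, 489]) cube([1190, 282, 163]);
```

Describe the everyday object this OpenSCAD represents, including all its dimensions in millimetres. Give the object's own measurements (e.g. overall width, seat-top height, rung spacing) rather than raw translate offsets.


A straight staircase of 4 solid steps. Each step is 1190 mm wide (x), 282 mm deep (y, the going) and 163 mm tall (the rise). The first step rests on the floor; each subsequent step sits one going further in +y and one rise higher in +z, directly behind and above the previous step with no overlap.


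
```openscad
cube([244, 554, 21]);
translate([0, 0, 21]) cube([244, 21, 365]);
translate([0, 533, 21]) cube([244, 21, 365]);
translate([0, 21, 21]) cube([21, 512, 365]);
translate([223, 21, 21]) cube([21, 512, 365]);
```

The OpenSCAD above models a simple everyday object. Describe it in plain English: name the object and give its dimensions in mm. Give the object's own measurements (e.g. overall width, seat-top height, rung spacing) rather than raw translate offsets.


An open-topped rectangular box: outside dimensions 244×554×386 mm, with a uniform wall and base thickness of 21 mm. The base is a full 244×554 slab on the floor; four walls sit on top of the base. The front and back walls (the −y and +y sides) span the full width; the two side walls fit between them.


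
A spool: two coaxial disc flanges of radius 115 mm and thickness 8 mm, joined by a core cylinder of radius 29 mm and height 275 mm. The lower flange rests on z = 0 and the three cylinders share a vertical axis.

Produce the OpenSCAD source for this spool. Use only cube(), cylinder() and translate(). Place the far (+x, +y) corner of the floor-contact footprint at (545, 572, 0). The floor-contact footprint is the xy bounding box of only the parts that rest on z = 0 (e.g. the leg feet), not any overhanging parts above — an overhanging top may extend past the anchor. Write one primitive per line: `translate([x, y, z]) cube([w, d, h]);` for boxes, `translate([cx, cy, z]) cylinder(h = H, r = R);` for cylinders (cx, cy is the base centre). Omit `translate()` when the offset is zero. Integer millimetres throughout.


translate([430, 457, 0]) cylinder(h = 8, r = 115);
translate([430, 457, 8]) cylinder(h = 275, r = 29);
translate([430, 457, 283]) cylinder(h = 8, r = 115);


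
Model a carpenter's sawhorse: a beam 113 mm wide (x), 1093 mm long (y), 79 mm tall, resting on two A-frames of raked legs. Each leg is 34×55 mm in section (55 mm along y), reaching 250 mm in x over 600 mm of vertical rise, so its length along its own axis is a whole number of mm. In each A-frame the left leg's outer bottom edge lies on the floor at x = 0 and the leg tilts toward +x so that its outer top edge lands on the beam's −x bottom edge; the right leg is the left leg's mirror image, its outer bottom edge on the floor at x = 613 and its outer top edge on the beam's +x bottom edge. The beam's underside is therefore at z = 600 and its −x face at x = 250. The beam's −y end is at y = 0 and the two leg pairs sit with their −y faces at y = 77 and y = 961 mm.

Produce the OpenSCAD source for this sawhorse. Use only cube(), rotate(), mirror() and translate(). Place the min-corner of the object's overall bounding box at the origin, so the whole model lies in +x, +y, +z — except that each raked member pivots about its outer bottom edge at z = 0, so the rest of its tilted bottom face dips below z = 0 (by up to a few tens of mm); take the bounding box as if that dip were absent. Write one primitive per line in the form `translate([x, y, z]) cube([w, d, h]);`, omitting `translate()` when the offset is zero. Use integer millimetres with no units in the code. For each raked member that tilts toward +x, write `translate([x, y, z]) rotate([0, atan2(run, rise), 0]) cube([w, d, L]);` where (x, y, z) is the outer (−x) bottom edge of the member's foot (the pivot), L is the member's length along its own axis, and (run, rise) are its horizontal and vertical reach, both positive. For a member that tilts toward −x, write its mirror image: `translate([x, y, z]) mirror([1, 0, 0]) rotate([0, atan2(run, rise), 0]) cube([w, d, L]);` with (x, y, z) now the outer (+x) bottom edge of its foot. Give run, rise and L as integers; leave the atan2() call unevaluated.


translate([250, 0, 600]) cube([113, 1093, 79]);
translate([0, 77, 0]) rotate([0, atan2(250, 600), 0]) cube([34, 55, 650]);
translate([613, 77, 0]) mirror([1, 0, 0]) rotate([0, atan2(250, 600), 0]) cube([34, 55, 650]);
translate([0, 961, 0]) rotate([0, atan2(250, 600), 0]) cube([34, 55, 650]);
translate([613, 961, 0]) mirror([1, 0, 0]) rotate([0, atan2(250, 600), 0]) cube([34, 55, 650]);


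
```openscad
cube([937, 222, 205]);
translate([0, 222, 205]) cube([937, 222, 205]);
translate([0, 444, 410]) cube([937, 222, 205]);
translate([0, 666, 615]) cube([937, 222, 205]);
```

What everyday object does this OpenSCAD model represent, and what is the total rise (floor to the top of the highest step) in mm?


A staircase. The total rise is 820 mm.

4 identical blocks, each offset up and back from the previous — a staircase. Each step is 205 mm tall and there are 4 of them, so the total rise is 4 × 205 = 820 mm.


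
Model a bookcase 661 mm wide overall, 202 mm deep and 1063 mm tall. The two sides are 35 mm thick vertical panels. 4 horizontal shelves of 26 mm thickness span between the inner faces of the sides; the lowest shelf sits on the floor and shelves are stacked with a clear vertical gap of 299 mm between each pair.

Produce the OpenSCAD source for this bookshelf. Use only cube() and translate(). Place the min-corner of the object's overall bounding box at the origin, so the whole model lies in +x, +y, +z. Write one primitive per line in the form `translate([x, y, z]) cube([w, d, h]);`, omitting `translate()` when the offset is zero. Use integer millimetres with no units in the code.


cube([35, 202, 1063]);
translate([626, 0, 0]) cube([35, 202, 1063]);
translate([35, 0, 0]) cube([591, 202, 26]);
translate([35, 0, 325]) cube([591, 202, 26]);
translate([35, 0, 650]) cube([591, 202, 26]);
translate([35, 0, 975]) cube([591, 202, 26]);


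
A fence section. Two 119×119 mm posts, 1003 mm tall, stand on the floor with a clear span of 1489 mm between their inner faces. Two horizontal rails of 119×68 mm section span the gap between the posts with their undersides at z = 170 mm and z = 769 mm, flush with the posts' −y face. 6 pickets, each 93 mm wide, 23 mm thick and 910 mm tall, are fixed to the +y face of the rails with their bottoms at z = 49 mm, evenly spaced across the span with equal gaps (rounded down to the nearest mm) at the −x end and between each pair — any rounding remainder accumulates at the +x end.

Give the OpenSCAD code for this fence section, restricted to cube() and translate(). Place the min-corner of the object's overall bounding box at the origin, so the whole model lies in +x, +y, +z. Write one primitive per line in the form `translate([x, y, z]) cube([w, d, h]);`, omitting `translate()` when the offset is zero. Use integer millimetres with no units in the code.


cube([119, 119, 1003]);
translate([1608, 0, 0]) cube([119, 119, 1003]);
translate([119, 0, 170]) cube([1489, 119, 68]);
translate([119, 0, 769]) cube([1489, 119, 68]);
translate([252, 119, 49]) cube([93, 23, 910]);
translate([478, 119, 49]) cube([93, 23, 910]);
translate([704, 119, 49]) cube([93, 23, 910]);
translate([930, 119, 49]) cube([93, 23, 910]);
translate([1156, 119, 49]) cube([93, 23, 910]);
translate([1382, 119, 49]) cube([93, 23, 910]);


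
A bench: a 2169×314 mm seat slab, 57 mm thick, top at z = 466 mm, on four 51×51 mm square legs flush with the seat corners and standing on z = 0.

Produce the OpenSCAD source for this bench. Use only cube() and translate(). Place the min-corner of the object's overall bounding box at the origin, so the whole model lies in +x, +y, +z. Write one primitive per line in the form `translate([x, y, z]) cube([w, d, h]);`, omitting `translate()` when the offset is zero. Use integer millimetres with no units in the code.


// leg_h = 466 − 57 = 409
translate([0, 0, 409]) cube([2169, 314, 57]);
cube([51, 51, 409]);
translate([0, 263, 0]) cube([51, 51, 409]);
translate([2118, 0, 0]) cube([51, 51, 409]);
translate([2118, 263, 0]) cube([51, 51, 409]);


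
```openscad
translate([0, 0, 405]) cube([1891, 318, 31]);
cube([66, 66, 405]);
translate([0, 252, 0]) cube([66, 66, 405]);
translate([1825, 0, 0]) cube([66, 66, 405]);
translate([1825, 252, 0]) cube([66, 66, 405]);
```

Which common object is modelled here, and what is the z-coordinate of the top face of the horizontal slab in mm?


A bench. The seat-top height is 436 mm.

A long slab on four corner posts — a bench. The slab sits at z = 405 with thickness 31, so the top is 405 + 31 = 436 mm.


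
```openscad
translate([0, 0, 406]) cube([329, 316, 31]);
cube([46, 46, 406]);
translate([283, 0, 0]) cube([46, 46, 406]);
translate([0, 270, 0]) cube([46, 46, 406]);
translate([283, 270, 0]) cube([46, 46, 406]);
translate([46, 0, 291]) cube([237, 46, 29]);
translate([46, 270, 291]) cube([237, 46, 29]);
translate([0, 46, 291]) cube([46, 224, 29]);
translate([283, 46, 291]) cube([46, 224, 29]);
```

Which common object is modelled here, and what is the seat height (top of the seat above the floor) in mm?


A stool. The seat height is 437 mm.

A 329×316×31 slab at z = 406 on four corner posts — a stool. The seat top is 406 + 31 = 437 mm.


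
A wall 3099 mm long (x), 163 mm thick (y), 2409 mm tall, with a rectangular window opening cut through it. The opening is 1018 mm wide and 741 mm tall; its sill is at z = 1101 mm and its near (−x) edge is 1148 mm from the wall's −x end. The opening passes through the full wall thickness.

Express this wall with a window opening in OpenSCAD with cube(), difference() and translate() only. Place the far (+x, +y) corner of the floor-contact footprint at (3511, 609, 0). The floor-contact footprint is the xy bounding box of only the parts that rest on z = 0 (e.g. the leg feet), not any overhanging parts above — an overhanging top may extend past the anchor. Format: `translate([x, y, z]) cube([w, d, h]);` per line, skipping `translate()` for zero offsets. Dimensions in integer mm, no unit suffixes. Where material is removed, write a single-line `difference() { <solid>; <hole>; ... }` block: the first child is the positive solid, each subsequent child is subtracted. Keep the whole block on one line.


difference() { translate([412, 446, 0]) cube([3099, 163, 2409]); translate([1560, 446, 1101]) cube([1018, 163, 741]); }


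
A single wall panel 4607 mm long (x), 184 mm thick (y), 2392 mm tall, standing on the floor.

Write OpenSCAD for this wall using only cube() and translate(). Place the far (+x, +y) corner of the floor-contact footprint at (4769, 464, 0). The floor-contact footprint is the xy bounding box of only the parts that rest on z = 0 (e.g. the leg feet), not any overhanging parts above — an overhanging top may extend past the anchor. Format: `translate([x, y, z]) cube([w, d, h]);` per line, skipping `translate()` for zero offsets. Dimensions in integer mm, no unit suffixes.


translate([162, 280, 0]) cube([4607, 184, 2392]);


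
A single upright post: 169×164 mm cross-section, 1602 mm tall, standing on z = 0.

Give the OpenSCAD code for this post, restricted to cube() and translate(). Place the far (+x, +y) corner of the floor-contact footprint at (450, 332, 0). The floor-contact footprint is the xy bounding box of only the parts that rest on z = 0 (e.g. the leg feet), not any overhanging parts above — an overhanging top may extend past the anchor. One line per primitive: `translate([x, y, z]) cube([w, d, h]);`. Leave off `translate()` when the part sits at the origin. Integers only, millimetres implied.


translate([281, 168, 0]) cube([169, 164, 1602]);


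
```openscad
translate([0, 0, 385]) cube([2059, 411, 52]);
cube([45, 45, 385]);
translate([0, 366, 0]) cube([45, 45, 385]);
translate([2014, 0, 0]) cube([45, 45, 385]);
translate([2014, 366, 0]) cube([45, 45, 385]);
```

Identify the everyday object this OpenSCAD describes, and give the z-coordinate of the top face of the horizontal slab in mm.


A bench. The seat-top height is 437 mm.

A long slab on four corner posts — a bench. The slab sits at z = 385 with thickness 52, so the top is 385 + 52 = 437 mm.


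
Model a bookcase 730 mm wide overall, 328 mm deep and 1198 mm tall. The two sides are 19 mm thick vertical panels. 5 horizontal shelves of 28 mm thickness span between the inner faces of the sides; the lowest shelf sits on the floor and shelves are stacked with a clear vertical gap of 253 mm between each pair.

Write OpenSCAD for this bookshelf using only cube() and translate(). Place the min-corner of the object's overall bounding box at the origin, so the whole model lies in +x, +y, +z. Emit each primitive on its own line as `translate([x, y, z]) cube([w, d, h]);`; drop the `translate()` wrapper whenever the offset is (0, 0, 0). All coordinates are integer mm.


cube([19, 328, 1198]);
translate([711, 0, 0]) cube([19, 328, 1198]);
translate([19, 0, 0]) cube([692, 328, 28]);
translate([19, 0, 281]) cube([692, 328, 28]);
translate([19, 0, 562]) cube([692, 328, 28]);
translate([19, 0, 843]) cube([692, 328, 28]);
translate([19, 0, 1124]) cube([692, 328, 28]);


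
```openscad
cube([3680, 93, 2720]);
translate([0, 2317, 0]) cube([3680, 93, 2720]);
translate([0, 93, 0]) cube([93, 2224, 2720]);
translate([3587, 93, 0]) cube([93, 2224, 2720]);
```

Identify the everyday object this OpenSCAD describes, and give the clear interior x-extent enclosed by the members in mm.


A house (or room) frame. The interior width is 3494 mm.

Four 2720 mm walls enclosing a rectangle with no floor or roof — a room or house frame. Outside width is 3680 mm and wall thickness is 93 mm, so the interior width is 3680 − 2 × 93 = 3494 mm.


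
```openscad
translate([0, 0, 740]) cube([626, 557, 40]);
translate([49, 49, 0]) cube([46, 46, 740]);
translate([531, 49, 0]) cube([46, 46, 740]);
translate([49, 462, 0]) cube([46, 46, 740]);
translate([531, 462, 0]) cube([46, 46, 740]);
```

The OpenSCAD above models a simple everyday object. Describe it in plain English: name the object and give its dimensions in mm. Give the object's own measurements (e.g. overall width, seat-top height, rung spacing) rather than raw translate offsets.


A rectangular dining table. The top is 626×557×40 mm with its upper surface at z = 780 mm. It stands on four 46×46 mm square legs, each inset 49 mm from the nearest pair of top edges, running from the floor to the underside of the top.


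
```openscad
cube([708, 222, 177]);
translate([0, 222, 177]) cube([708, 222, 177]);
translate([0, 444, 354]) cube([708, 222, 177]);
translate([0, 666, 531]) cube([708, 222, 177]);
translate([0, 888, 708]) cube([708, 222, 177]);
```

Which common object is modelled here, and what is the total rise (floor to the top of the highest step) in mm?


A staircase. The total rise is 885 mm.

5 identical blocks, each offset up and back from the previous — a staircase. Each step is 177 mm tall and there are 5 of them, so the total rise is 5 × 177 = 885 mm.


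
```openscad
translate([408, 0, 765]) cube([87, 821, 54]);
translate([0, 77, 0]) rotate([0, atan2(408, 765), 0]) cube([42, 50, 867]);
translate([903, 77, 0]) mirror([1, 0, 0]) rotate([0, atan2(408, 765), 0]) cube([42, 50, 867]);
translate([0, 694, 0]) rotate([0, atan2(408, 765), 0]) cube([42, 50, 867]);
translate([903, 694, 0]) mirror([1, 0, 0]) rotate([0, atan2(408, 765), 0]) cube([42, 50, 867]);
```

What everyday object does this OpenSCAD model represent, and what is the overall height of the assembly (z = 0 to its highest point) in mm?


A sawhorse. The overall height is 819 mm.

A beam across two mirrored pairs of raked legs — a sawhorse. The beam's underside is at z = 765 (matching the legs' vertical rise in atan2(408, 765)) and the beam is 54 mm tall, so its top is at 765 + 54 = 819 mm. The raked legs top out at the beam's underside, so that is the highest point.


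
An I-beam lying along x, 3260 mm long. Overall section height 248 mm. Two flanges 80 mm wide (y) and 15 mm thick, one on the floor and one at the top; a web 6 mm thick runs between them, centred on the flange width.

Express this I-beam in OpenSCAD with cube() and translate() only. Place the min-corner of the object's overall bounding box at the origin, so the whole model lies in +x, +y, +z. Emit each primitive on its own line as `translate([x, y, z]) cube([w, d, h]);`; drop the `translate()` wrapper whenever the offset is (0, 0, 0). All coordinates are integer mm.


cube([3260, 80, 15]);
translate([0, 37, 15]) cube([3260, 6, 218]);
translate([0, 0, 233]) cube([3260, 80, 15]);
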